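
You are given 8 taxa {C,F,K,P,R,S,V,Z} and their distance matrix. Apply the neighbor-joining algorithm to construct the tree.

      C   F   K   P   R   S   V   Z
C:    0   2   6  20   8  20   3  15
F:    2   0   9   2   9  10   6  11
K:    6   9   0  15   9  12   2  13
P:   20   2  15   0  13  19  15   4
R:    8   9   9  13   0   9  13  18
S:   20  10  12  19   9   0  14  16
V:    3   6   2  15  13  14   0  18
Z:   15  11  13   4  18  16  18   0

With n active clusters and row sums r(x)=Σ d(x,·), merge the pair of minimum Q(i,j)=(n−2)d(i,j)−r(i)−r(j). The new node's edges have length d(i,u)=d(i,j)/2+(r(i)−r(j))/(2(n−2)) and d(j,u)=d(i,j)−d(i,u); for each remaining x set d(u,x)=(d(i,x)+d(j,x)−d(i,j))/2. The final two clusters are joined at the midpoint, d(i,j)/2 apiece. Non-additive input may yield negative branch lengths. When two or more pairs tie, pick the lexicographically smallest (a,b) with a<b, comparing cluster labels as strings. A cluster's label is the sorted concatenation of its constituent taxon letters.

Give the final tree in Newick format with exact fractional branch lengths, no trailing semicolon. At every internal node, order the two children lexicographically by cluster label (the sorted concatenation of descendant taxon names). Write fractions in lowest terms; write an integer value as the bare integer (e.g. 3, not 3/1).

iteration 1: select P,Z (d=4, Q=-159); attach at lengths (17/12, 31/12); label the merged cluster PZ
  updated: d(C,PZ)=31/2, d(F,PZ)=9/2, d(K,PZ)=12, d(PZ,R)=27/2, d(PZ,S)=31/2, d(PZ,V)=29/2
iteration 2: select R,S (d=9, Q=-97); attach at lengths (13/5, 32/5); label the merged cluster RS
  updated: d(C,RS)=19/2, d(F,RS)=5, d(K,RS)=6, d(PZ,RS)=10, d(RS,V)=9
iteration 3: select F,PZ (d=9/2, Q=-65); attach at lengths (-3/2, 6); label the merged cluster FPZ
  updated: d(C,FPZ)=13/2, d(FPZ,K)=33/4, d(FPZ,RS)=21/4, d(FPZ,V)=8
iteration 4: select FPZ,RS (d=21/4, Q=-42); attach at lengths (7/3, 35/12); label the merged cluster FPRSZ
  updated: d(C,FPRSZ)=43/8, d(FPRSZ,K)=9/2, d(FPRSZ,V)=47/8
iteration 5: select C,FPRSZ (d=43/8, Q=-155/8); attach at lengths (75/32, 97/32); label the merged cluster CFPRSZ
  updated: d(CFPRSZ,K)=41/16, d(CFPRSZ,V)=7/4
iteration 6: select CFPRSZ,K (d=41/16, Q=-101/16); attach at lengths (37/32, 45/32); label the merged cluster CFKPRSZ
  updated: d(CFKPRSZ,V)=19/32
iteration 7: select CFKPRSZ,V (d=19/32); attach at lengths (19/64, 19/64); label the merged cluster CFKPRSVZ
final tree: (((C:75/32,((F:-3/2,(P:17/12,Z:31/12):6):7/3,(R:13/5,S:32/5):35/12):97/32):37/32,K:45/32):19/64,V:19/64)
total length: 1001/32

(((C:75/32,((F:-3/2,(P:17/12,Z:31/12):6):7/3,(R:13/5,S:32/5):35/12):97/32):37/32,K:45/32):19/64,V:19/64)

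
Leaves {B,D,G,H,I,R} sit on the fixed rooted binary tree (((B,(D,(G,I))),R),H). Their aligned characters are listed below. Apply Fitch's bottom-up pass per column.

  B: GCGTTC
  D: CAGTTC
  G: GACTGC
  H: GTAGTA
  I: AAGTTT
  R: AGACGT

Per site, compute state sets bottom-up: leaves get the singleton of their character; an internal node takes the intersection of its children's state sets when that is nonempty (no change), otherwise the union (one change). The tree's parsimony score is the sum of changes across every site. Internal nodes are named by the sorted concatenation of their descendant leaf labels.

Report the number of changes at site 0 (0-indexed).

[col 0] GI: children G:{G}, I:{A} ∪→ {A,G}; cost 1
[col 0] DGI: children D:{C}, GI:{A,G} ∪→ {A,C,G}; cost 1
[col 0] BDGI: children B:{G}, DGI:{A,C,G} ∩→ {G}; cost 0
[col 0] BDGIR: children BDGI:{G}, R:{A} ∪→ {A,G}; cost 1
[col 0] BDGHIR: children BDGIR:{A,G}, H:{G} ∩→ {G}; cost 0
[col 1] GI: children G:{A}, I:{A} ∩→ {A}; cost 0
[col 1] DGI: children D:{A}, GI:{A} ∩→ {A}; cost 0
[col 1] BDGI: children B:{C}, DGI:{A} ∪→ {A,C}; cost 1
[col 1] BDGIR: children BDGI:{A,C}, R:{G} ∪→ {A,C,G}; cost 1
[col 1] BDGHIR: children BDGIR:{A,C,G}, H:{T} ∪→ {A,C,G,T}; cost 1
[col 2] GI: children G:{C}, I:{G} ∪→ {C,G}; cost 1
[col 2] DGI: children D:{G}, GI:{C,G} ∩→ {G}; cost 0
[col 2] BDGI: children B:{G}, DGI:{G} ∩→ {G}; cost 0
[col 2] BDGIR: children BDGI:{G}, R:{A} ∪→ {A,G}; cost 1
[col 2] BDGHIR: children BDGIR:{A,G}, H:{A} ∩→ {A}; cost 0
[col 3] GI: children G:{T}, I:{T} ∩→ {T}; cost 0
[col 3] DGI: children D:{T}, GI:{T} ∩→ {T}; cost 0
[col 3] BDGI: children B:{T}, DGI:{T} ∩→ {T}; cost 0
[col 3] BDGIR: children BDGI:{T}, R:{C} ∪→ {C,T}; cost 1
[col 3] BDGHIR: children BDGIR:{C,T}, H:{G} ∪→ {C,G,T}; cost 1
[col 4] GI: children G:{G}, I:{T} ∪→ {G,T}; cost 1
[col 4] DGI: children D:{T}, GI:{G,T} ∩→ {T}; cost 0
[col 4] BDGI: children B:{T}, DGI:{T} ∩→ {T}; cost 0
[col 4] BDGIR: children BDGI:{T}, R:{G} ∪→ {G,T}; cost 1
[col 4] BDGHIR: children BDGIR:{G,T}, H:{T} ∩→ {T}; cost 0
[col 5] GI: children G:{C}, I:{T} ∪→ {C,T}; cost 1
[col 5] DGI: children D:{C}, GI:{C,T} ∩→ {C}; cost 0
[col 5] BDGI: children B:{C}, DGI:{C} ∩→ {C}; cost 0
[col 5] BDGIR: children BDGI:{C}, R:{T} ∪→ {C,T}; cost 1
[col 5] BDGHIR: children BDGIR:{C,T}, H:{A} ∪→ {A,C,T}; cost 1
per-site changes: [3, 3, 2, 2, 2, 3]; total = 15

3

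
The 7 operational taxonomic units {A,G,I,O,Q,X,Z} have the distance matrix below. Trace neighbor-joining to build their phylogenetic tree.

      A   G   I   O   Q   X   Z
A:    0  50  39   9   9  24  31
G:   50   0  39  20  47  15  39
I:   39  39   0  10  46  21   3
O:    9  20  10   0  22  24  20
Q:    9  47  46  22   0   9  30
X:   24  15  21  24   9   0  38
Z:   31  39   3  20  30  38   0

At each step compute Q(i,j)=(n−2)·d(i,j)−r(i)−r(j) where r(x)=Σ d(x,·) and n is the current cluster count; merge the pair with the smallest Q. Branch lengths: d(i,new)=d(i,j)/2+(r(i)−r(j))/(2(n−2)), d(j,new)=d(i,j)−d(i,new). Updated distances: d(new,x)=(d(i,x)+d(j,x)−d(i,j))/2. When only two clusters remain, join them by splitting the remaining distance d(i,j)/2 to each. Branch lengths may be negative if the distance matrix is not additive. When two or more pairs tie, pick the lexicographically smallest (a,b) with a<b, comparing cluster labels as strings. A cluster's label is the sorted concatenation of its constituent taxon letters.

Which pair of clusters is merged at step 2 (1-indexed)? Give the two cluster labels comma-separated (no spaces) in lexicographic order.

A,Q

1. join I+Z (d=3, Q=-304) ⇒ IZ; edges |I|=6/5, |Z|=9/5
  updated: d(A,IZ)=67/2, d(G,IZ)=75/2, d(IZ,O)=27/2, d(IZ,Q)=73/2, d(IZ,X)=28
2. join A+Q (d=9, Q=-213) ⇒ AQ; edges |A|=19/4, |Q|=17/4
  updated: d(AQ,G)=44, d(AQ,IZ)=61/2, d(AQ,O)=11, d(AQ,X)=12
3. join G+X (d=15, Q=-301/2) ⇒ GX; edges |G|=55/4, |X|=5/4
  updated: d(AQ,GX)=41/2, d(GX,IZ)=101/4, d(GX,O)=29/2
4. join AQ+GX (d=41/2, Q=-325/4) ⇒ AGQX; edges |AQ|=171/16, |GX|=157/16
  updated: d(AGQX,IZ)=141/8, d(AGQX,O)=5/2
5. join AGQX+IZ (d=141/8, Q=-269/8) ⇒ AGIQXZ; edges |AGQX|=53/16, |IZ|=229/16
  updated: d(AGIQXZ,O)=-13/16
6. join AGIQXZ+O (d=-13/16) ⇒ AGIOQXZ; edges |AGIQXZ|=-13/32, |O|=-13/32
final tree: ((((A:19/4,Q:17/4):171/16,(G:55/4,X:5/4):157/16):53/16,(I:6/5,Z:9/5):229/16):-13/32,O:-13/32)
total length: 1029/16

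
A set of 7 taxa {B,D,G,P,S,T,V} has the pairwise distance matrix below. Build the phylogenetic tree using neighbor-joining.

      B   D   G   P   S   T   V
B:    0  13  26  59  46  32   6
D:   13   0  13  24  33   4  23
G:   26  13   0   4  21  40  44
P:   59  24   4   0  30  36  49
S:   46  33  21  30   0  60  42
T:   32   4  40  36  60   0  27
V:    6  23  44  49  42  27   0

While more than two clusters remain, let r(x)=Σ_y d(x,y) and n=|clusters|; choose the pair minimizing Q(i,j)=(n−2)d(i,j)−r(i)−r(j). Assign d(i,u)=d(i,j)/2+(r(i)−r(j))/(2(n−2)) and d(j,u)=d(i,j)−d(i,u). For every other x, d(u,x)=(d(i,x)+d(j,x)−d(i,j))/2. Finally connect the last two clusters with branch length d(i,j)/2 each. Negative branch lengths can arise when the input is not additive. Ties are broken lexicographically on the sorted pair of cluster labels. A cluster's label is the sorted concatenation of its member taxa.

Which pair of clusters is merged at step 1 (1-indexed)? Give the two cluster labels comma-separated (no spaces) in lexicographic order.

iteration 1: select B,V (d=6, Q=-343); attach at lengths (21/10, 39/10); label the merged cluster BV
  updated: d(BV,D)=15, d(BV,G)=32, d(BV,P)=51, d(BV,S)=41, d(BV,T)=53/2
iteration 2: select D,T (d=4, Q=-479/2); attach at lengths (-123/16, 187/16); label the merged cluster DT
  updated: d(BV,DT)=75/4, d(DT,G)=49/2, d(DT,P)=28, d(DT,S)=89/2
iteration 3: select BV,DT (d=75/4, Q=-809/4); attach at lengths (111/8, 39/8); label the merged cluster BDTV
  updated: d(BDTV,G)=151/8, d(BDTV,P)=241/8, d(BDTV,S)=267/8
iteration 4: select BDTV,S (d=267/8, Q=-100); attach at lengths (259/16, 275/16); label the merged cluster BDSTV
  updated: d(BDSTV,G)=13/4, d(BDSTV,P)=107/8
iteration 5: select BDSTV,G (d=13/4, Q=-165/8); attach at lengths (101/16, -49/16); label the merged cluster BDGSTV
  updated: d(BDGSTV,P)=113/16
iteration 6: select BDGSTV,P (d=113/16); attach at lengths (113/32, 113/32); label the merged cluster BDGPSTV
final tree: (((((B:21/10,V:39/10):111/8,(D:-123/16,T:187/16):39/8):259/16,S:275/16):101/16,G:-49/16):113/32,P:113/32)
total length: 1159/16

B,V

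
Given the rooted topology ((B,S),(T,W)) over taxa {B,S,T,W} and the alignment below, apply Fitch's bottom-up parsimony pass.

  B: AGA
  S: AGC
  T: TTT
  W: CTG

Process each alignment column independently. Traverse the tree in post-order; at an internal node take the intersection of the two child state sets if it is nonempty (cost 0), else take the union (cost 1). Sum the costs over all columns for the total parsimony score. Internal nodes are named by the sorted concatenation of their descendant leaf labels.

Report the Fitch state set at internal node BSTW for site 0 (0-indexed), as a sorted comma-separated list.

A,C,T

BS@0: {A} ∩ {A} = {A} (intersection, +0)
TW@0: {T} ∪ {C} = {C,T} (union, +1)
BSTW@0: {A} ∪ {C,T} = {A,C,T} (union, +1)
BS@1: {G} ∩ {G} = {G} (intersection, +0)
TW@1: {T} ∩ {T} = {T} (intersection, +0)
BSTW@1: {G} ∪ {T} = {G,T} (union, +1)
BS@2: {A} ∪ {C} = {A,C} (union, +1)
TW@2: {T} ∪ {G} = {G,T} (union, +1)
BSTW@2: {A,C} ∪ {G,T} = {A,C,G,T} (union, +1)
per-site changes: [2, 1, 3]; total = 6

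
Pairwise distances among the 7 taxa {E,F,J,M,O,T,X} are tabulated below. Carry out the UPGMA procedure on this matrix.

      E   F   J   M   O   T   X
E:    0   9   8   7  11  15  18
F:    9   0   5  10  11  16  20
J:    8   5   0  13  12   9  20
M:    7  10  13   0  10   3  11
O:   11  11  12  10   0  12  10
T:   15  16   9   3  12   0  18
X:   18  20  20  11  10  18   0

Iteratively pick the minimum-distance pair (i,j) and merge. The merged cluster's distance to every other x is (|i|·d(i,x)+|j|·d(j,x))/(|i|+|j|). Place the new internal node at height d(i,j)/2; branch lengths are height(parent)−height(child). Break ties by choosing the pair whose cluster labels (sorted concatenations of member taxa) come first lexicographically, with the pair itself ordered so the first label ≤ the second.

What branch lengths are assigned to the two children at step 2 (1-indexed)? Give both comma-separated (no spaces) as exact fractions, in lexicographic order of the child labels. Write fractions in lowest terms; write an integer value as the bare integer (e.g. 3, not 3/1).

5/2,5/2

1. join M+T (d=3) ⇒ MT; edges |M|=3/2, |T|=3/2
  updated: d(E,MT)=11, d(F,MT)=13, d(J,MT)=11, d(MT,O)=11, d(MT,X)=29/2
2. join F+J (d=5) ⇒ FJ; edges |F|=5/2, |J|=5/2
  updated: d(E,FJ)=17/2, d(FJ,MT)=12, d(FJ,O)=23/2, d(FJ,X)=20
3. join E+FJ (d=17/2) ⇒ EFJ; edges |E|=17/4, |FJ|=7/4
  updated: d(EFJ,MT)=35/3, d(EFJ,O)=34/3, d(EFJ,X)=58/3
4. join O+X (d=10) ⇒ OX; edges |O|=5, |X|=5
  updated: d(EFJ,OX)=46/3, d(MT,OX)=51/4
5. join EFJ+MT (d=35/3) ⇒ EFJMT; edges |EFJ|=19/12, |MT|=13/3
  updated: d(EFJMT,OX)=143/10
6. join EFJMT+OX (d=143/10) ⇒ EFJMOTX; edges |EFJMT|=79/60, |OX|=43/20
final tree: (((E:17/4,(F:5/2,J:5/2):7/4):19/12,(M:3/2,T:3/2):13/3):79/60,(O:5,X:5):43/20)
total length: 2003/60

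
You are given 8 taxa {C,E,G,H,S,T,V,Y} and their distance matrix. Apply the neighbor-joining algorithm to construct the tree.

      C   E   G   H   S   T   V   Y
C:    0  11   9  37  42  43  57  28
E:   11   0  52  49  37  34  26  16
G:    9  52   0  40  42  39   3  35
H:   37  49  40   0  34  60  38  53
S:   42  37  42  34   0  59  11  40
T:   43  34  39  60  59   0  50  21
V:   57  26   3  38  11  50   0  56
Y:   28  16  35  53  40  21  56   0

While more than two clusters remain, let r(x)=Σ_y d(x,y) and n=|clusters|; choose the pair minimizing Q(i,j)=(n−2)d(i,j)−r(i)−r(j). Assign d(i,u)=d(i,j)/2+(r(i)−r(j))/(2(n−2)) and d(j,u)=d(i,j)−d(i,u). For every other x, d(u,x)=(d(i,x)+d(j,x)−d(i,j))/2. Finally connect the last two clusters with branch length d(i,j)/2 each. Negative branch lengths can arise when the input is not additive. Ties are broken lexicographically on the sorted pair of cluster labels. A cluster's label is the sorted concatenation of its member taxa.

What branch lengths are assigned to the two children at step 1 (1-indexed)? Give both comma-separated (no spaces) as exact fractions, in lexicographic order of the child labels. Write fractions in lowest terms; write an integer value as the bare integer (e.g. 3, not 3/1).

step 1: merge (G,V) at d=3, Q=-443; branch lengths G→-1/4, V→13/4; new cluster GV
  updated: d(C,GV)=63/2, d(E,GV)=75/2, d(GV,H)=75/2, d(GV,S)=25, d(GV,T)=43, d(GV,Y)=44
step 2: merge (T,Y) at d=21, Q=-357; branch lengths T→163/10, Y→47/10; new cluster TY
  updated: d(C,TY)=25, d(E,TY)=29/2, d(GV,TY)=33, d(H,TY)=46, d(S,TY)=39
step 3: merge (C,E) at d=11, Q=-503/2; branch lengths C→83/16, E→93/16; new cluster CE
  updated: d(CE,GV)=29, d(CE,H)=75/2, d(CE,S)=34, d(CE,TY)=57/4
step 4: merge (CE,TY) at d=57/4, Q=-817/4; branch lengths CE→101/24, TY→241/24; new cluster CETY
  updated: d(CETY,GV)=191/8, d(CETY,H)=277/8, d(CETY,S)=235/8
step 5: merge (CETY,GV) at d=191/8, Q=-253/2; branch lengths CETY→197/16, GV→185/16; new cluster CEGTVY
  updated: d(CEGTVY,H)=193/8, d(CEGTVY,S)=61/4
step 6: merge (CEGTVY,H) at d=193/8, Q=-587/8; branch lengths CEGTVY→43/16, H→343/16; new cluster CEGHTVY
  updated: d(CEGHTVY,S)=201/16
step 7: merge (CEGHTVY,S) at d=201/16; branch lengths CEGHTVY→201/32, S→201/32; new cluster CEGHSTVY
final tree: (((((C:83/16,E:93/16):101/24,(T:163/10,Y:47/10):241/24):197/16,(G:-1/4,V:13/4):185/16):43/16,H:343/16):201/32,S:201/32)
total length: 1757/16

-1/4,13/4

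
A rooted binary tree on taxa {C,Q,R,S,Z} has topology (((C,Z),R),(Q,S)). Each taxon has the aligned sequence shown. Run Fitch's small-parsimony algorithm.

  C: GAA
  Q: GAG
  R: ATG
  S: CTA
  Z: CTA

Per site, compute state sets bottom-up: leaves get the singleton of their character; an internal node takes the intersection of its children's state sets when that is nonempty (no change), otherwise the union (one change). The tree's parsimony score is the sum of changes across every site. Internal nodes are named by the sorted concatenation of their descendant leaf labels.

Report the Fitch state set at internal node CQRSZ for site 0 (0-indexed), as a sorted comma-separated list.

CZ@0: {G} ∪ {C} = {C,G} (union, +1)
CRZ@0: {C,G} ∪ {A} = {A,C,G} (union, +1)
QS@0: {G} ∪ {C} = {C,G} (union, +1)
CQRSZ@0: {A,C,G} ∩ {C,G} = {C,G} (intersection, +0)
CZ@1: {A} ∪ {T} = {A,T} (union, +1)
CRZ@1: {A,T} ∩ {T} = {T} (intersection, +0)
QS@1: {A} ∪ {T} = {A,T} (union, +1)
CQRSZ@1: {T} ∩ {A,T} = {T} (intersection, +0)
CZ@2: {A} ∩ {A} = {A} (intersection, +0)
CRZ@2: {A} ∪ {G} = {A,G} (union, +1)
QS@2: {G} ∪ {A} = {A,G} (union, +1)
CQRSZ@2: {A,G} ∩ {A,G} = {A,G} (intersection, +0)
per-site changes: [3, 2, 2]; total = 7

C,G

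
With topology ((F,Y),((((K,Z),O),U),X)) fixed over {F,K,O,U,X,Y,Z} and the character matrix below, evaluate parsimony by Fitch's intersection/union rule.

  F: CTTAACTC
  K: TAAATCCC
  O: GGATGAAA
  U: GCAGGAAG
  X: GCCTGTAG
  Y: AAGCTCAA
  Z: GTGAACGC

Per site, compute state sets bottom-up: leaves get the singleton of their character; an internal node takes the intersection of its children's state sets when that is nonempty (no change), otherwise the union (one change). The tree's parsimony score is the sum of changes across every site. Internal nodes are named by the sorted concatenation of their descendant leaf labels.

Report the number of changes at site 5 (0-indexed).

3

[col 0] FY: children F:{C}, Y:{A} ∪→ {A,C}; cost 1
[col 0] KZ: children K:{T}, Z:{G} ∪→ {G,T}; cost 1
[col 0] KOZ: children KZ:{G,T}, O:{G} ∩→ {G}; cost 0
[col 0] KOUZ: children KOZ:{G}, U:{G} ∩→ {G}; cost 0
[col 0] KOUXZ: children KOUZ:{G}, X:{G} ∩→ {G}; cost 0
[col 0] FKOUXYZ: children FY:{A,C}, KOUXZ:{G} ∪→ {A,C,G}; cost 1
[col 1] FY: children F:{T}, Y:{A} ∪→ {A,T}; cost 1
[col 1] KZ: children K:{A}, Z:{T} ∪→ {A,T}; cost 1
[col 1] KOZ: children KZ:{A,T}, O:{G} ∪→ {A,G,T}; cost 1
[col 1] KOUZ: children KOZ:{A,G,T}, U:{C} ∪→ {A,C,G,T}; cost 1
[col 1] KOUXZ: children KOUZ:{A,C,G,T}, X:{C} ∩→ {C}; cost 0
[col 1] FKOUXYZ: children FY:{A,T}, KOUXZ:{C} ∪→ {A,C,T}; cost 1
[col 2] FY: children F:{T}, Y:{G} ∪→ {G,T}; cost 1
[col 2] KZ: children K:{A}, Z:{G} ∪→ {A,G}; cost 1
[col 2] KOZ: children KZ:{A,G}, O:{A} ∩→ {A}; cost 0
[col 2] KOUZ: children KOZ:{A}, U:{A} ∩→ {A}; cost 0
[col 2] KOUXZ: children KOUZ:{A}, X:{C} ∪→ {A,C}; cost 1
[col 2] FKOUXYZ: children FY:{G,T}, KOUXZ:{A,C} ∪→ {A,C,G,T}; cost 1
[col 3] FY: children F:{A}, Y:{C} ∪→ {A,C}; cost 1
[col 3] KZ: children K:{A}, Z:{A} ∩→ {A}; cost 0
[col 3] KOZ: children KZ:{A}, O:{T} ∪→ {A,T}; cost 1
[col 3] KOUZ: children KOZ:{A,T}, U:{G} ∪→ {A,G,T}; cost 1
[col 3] KOUXZ: children KOUZ:{A,G,T}, X:{T} ∩→ {T}; cost 0
[col 3] FKOUXYZ: children FY:{A,C}, KOUXZ:{T} ∪→ {A,C,T}; cost 1
[col 4] FY: children F:{A}, Y:{T} ∪→ {A,T}; cost 1
[col 4] KZ: children K:{T}, Z:{A} ∪→ {A,T}; cost 1
[col 4] KOZ: children KZ:{A,T}, O:{G} ∪→ {A,G,T}; cost 1
[col 4] KOUZ: children KOZ:{A,G,T}, U:{G} ∩→ {G}; cost 0
[col 4] KOUXZ: children KOUZ:{G}, X:{G} ∩→ {G}; cost 0
[col 4] FKOUXYZ: children FY:{A,T}, KOUXZ:{G} ∪→ {A,G,T}; cost 1
[col 5] FY: children F:{C}, Y:{C} ∩→ {C}; cost 0
[col 5] KZ: children K:{C}, Z:{C} ∩→ {C}; cost 0
[col 5] KOZ: children KZ:{C}, O:{A} ∪→ {A,C}; cost 1
[col 5] KOUZ: children KOZ:{A,C}, U:{A} ∩→ {A}; cost 0
[col 5] KOUXZ: children KOUZ:{A}, X:{T} ∪→ {A,T}; cost 1
[col 5] FKOUXYZ: children FY:{C}, KOUXZ:{A,T} ∪→ {A,C,T}; cost 1
[col 6] FY: children F:{T}, Y:{A} ∪→ {A,T}; cost 1
[col 6] KZ: children K:{C}, Z:{G} ∪→ {C,G}; cost 1
[col 6] KOZ: children KZ:{C,G}, O:{A} ∪→ {A,C,G}; cost 1
[col 6] KOUZ: children KOZ:{A,C,G}, U:{A} ∩→ {A}; cost 0
[col 6] KOUXZ: children KOUZ:{A}, X:{A} ∩→ {A}; cost 0
[col 6] FKOUXYZ: children FY:{A,T}, KOUXZ:{A} ∩→ {A}; cost 0
[col 7] FY: children F:{C}, Y:{A} ∪→ {A,C}; cost 1
[col 7] KZ: children K:{C}, Z:{C} ∩→ {C}; cost 0
[col 7] KOZ: children KZ:{C}, O:{A} ∪→ {A,C}; cost 1
[col 7] KOUZ: children KOZ:{A,C}, U:{G} ∪→ {A,C,G}; cost 1
[col 7] KOUXZ: children KOUZ:{A,C,G}, X:{G} ∩→ {G}; cost 0
[col 7] FKOUXYZ: children FY:{A,C}, KOUXZ:{G} ∪→ {A,C,G}; cost 1
per-site changes: [3, 5, 4, 4, 4, 3, 3, 4]; total = 30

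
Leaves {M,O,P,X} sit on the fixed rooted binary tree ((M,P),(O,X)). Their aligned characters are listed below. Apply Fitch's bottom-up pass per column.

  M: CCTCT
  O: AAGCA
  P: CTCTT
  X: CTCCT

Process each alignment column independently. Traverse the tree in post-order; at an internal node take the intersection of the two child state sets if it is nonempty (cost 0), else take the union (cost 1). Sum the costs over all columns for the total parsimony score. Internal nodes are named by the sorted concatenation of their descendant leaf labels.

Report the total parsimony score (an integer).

7

site 0, node MP: M={C} ∩ P={C} → {C} (+0)
site 0, node OX: O={A} ∪ X={C} → {A,C} (+1)
site 0, node MOPX: MP={C} ∩ OX={A,C} → {C} (+0)
site 1, node MP: M={C} ∪ P={T} → {C,T} (+1)
site 1, node OX: O={A} ∪ X={T} → {A,T} (+1)
site 1, node MOPX: MP={C,T} ∩ OX={A,T} → {T} (+0)
site 2, node MP: M={T} ∪ P={C} → {C,T} (+1)
site 2, node OX: O={G} ∪ X={C} → {C,G} (+1)
site 2, node MOPX: MP={C,T} ∩ OX={C,G} → {C} (+0)
site 3, node MP: M={C} ∪ P={T} → {C,T} (+1)
site 3, node OX: O={C} ∩ X={C} → {C} (+0)
site 3, node MOPX: MP={C,T} ∩ OX={C} → {C} (+0)
site 4, node MP: M={T} ∩ P={T} → {T} (+0)
site 4, node OX: O={A} ∪ X={T} → {A,T} (+1)
site 4, node MOPX: MP={T} ∩ OX={A,T} → {T} (+0)
per-site changes: [1, 2, 2, 1, 1]; total = 7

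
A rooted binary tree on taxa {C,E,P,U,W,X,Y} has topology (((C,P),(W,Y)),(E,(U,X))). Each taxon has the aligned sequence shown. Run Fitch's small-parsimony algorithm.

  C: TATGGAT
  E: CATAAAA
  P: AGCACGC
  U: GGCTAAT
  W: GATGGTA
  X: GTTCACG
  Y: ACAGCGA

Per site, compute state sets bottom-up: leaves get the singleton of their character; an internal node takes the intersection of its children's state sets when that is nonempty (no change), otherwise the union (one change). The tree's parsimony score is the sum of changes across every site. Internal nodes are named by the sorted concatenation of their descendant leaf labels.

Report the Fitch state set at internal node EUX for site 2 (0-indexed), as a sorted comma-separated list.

T

[col 0] CP: children C:{T}, P:{A} ∪→ {A,T}; cost 1
[col 0] WY: children W:{G}, Y:{A} ∪→ {A,G}; cost 1
[col 0] CPWY: children CP:{A,T}, WY:{A,G} ∩→ {A}; cost 0
[col 0] UX: children U:{G}, X:{G} ∩→ {G}; cost 0
[col 0] EUX: children E:{C}, UX:{G} ∪→ {C,G}; cost 1
[col 0] CEPUWXY: children CPWY:{A}, EUX:{C,G} ∪→ {A,C,G}; cost 1
[col 1] CP: children C:{A}, P:{G} ∪→ {A,G}; cost 1
[col 1] WY: children W:{A}, Y:{C} ∪→ {A,C}; cost 1
[col 1] CPWY: children CP:{A,G}, WY:{A,C} ∩→ {A}; cost 0
[col 1] UX: children U:{G}, X:{T} ∪→ {G,T}; cost 1
[col 1] EUX: children E:{A}, UX:{G,T} ∪→ {A,G,T}; cost 1
[col 1] CEPUWXY: children CPWY:{A}, EUX:{A,G,T} ∩→ {A}; cost 0
[col 2] CP: children C:{T}, P:{C} ∪→ {C,T}; cost 1
[col 2] WY: children W:{T}, Y:{A} ∪→ {A,T}; cost 1
[col 2] CPWY: children CP:{C,T}, WY:{A,T} ∩→ {T}; cost 0
[col 2] UX: children U:{C}, X:{T} ∪→ {C,T}; cost 1
[col 2] EUX: children E:{T}, UX:{C,T} ∩→ {T}; cost 0
[col 2] CEPUWXY: children CPWY:{T}, EUX:{T} ∩→ {T}; cost 0
[col 3] CP: children C:{G}, P:{A} ∪→ {A,G}; cost 1
[col 3] WY: children W:{G}, Y:{G} ∩→ {G}; cost 0
[col 3] CPWY: children CP:{A,G}, WY:{G} ∩→ {G}; cost 0
[col 3] UX: children U:{T}, X:{C} ∪→ {C,T}; cost 1
[col 3] EUX: children E:{A}, UX:{C,T} ∪→ {A,C,T}; cost 1
[col 3] CEPUWXY: children CPWY:{G}, EUX:{A,C,T} ∪→ {A,C,G,T}; cost 1
[col 4] CP: children C:{G}, P:{C} ∪→ {C,G}; cost 1
[col 4] WY: children W:{G}, Y:{C} ∪→ {C,G}; cost 1
[col 4] CPWY: children CP:{C,G}, WY:{C,G} ∩→ {C,G}; cost 0
[col 4] UX: children U:{A}, X:{A} ∩→ {A}; cost 0
[col 4] EUX: children E:{A}, UX:{A} ∩→ {A}; cost 0
[col 4] CEPUWXY: children CPWY:{C,G}, EUX:{A} ∪→ {A,C,G}; cost 1
[col 5] CP: children C:{A}, P:{G} ∪→ {A,G}; cost 1
[col 5] WY: children W:{T}, Y:{G} ∪→ {G,T}; cost 1
[col 5] CPWY: children CP:{A,G}, WY:{G,T} ∩→ {G}; cost 0
[col 5] UX: children U:{A}, X:{C} ∪→ {A,C}; cost 1
[col 5] EUX: children E:{A}, UX:{A,C} ∩→ {A}; cost 0
[col 5] CEPUWXY: children CPWY:{G}, EUX:{A} ∪→ {A,G}; cost 1
[col 6] CP: children C:{T}, P:{C} ∪→ {C,T}; cost 1
[col 6] WY: children W:{A}, Y:{A} ∩→ {A}; cost 0
[col 6] CPWY: children CP:{C,T}, WY:{A} ∪→ {A,C,T}; cost 1
[col 6] UX: children U:{T}, X:{G} ∪→ {G,T}; cost 1
[col 6] EUX: children E:{A}, UX:{G,T} ∪→ {A,G,T}; cost 1
[col 6] CEPUWXY: children CPWY:{A,C,T}, EUX:{A,G,T} ∩→ {A,T}; cost 0
per-site changes: [4, 4, 3, 4, 3, 4, 4]; total = 26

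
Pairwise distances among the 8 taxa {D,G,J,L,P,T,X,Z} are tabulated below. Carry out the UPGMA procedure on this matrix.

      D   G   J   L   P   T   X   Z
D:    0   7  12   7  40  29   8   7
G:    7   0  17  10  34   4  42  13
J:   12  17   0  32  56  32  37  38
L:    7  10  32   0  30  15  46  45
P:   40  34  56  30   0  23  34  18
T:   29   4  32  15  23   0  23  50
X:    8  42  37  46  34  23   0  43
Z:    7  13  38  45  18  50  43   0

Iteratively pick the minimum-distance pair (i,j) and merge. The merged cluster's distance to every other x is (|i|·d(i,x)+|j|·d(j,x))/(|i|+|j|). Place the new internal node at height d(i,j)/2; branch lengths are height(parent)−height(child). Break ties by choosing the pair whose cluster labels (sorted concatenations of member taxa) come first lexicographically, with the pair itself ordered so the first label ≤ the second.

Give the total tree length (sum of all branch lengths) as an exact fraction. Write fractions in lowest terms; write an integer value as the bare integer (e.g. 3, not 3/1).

2513/30

step 1: merge (G,T) at d=4; branch lengths G→2, T→2; new cluster GT
  updated: d(D,GT)=18, d(GT,J)=49/2, d(GT,L)=25/2, d(GT,P)=57/2, d(GT,X)=65/2, d(GT,Z)=63/2
step 2: merge (D,L) at d=7; branch lengths D→7/2, L→7/2; new cluster DL
  updated: d(DL,GT)=61/4, d(DL,J)=22, d(DL,P)=35, d(DL,X)=27, d(DL,Z)=26
step 3: merge (DL,GT) at d=61/4; branch lengths DL→33/8, GT→45/8; new cluster DGLT
  updated: d(DGLT,J)=93/4, d(DGLT,P)=127/4, d(DGLT,X)=119/4, d(DGLT,Z)=115/4
step 4: merge (P,Z) at d=18; branch lengths P→9, Z→9; new cluster PZ
  updated: d(DGLT,PZ)=121/4, d(J,PZ)=47, d(PZ,X)=77/2
step 5: merge (DGLT,J) at d=93/4; branch lengths DGLT→4, J→93/8; new cluster DGJLT
  updated: d(DGJLT,PZ)=168/5, d(DGJLT,X)=156/5
step 6: merge (DGJLT,X) at d=156/5; branch lengths DGJLT→159/40, X→78/5; new cluster DGJLTX
  updated: d(DGJLTX,PZ)=413/12
step 7: merge (DGJLTX,PZ) at d=413/12; branch lengths DGJLTX→193/120, PZ→197/24; new cluster DGJLPTXZ
final tree: (((((D:7/2,L:7/2):33/8,(G:2,T:2):45/8):4,J:93/8):159/40,X:78/5):193/120,(P:9,Z:9):197/24)
total length: 2513/30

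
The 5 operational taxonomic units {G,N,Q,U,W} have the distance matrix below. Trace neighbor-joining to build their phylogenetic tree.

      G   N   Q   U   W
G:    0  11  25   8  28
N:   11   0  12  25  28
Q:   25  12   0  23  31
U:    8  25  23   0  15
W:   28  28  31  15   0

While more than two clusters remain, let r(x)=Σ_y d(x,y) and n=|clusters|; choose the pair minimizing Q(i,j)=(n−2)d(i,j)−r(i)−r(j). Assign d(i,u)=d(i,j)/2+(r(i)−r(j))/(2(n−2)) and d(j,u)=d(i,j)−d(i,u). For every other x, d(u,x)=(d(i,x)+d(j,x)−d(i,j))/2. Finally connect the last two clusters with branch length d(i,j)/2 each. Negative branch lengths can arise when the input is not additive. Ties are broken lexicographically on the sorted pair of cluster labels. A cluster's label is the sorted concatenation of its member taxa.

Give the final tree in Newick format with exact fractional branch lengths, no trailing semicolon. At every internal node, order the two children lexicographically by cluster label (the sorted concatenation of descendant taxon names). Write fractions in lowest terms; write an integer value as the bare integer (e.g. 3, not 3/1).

(((G:37/8,(N:7/2,Q:17/2):59/8):47/8,U:9/8):111/16,W:111/16)

1. join N+Q (d=12, Q=-131) ⇒ NQ; edges |N|=7/2, |Q|=17/2
  updated: d(G,NQ)=12, d(NQ,U)=18, d(NQ,W)=47/2
2. join G+NQ (d=12, Q=-155/2) ⇒ GNQ; edges |G|=37/8, |NQ|=59/8
  updated: d(GNQ,U)=7, d(GNQ,W)=79/4
3. join GNQ+U (d=7, Q=-167/4) ⇒ GNQU; edges |GNQ|=47/8, |U|=9/8
  updated: d(GNQU,W)=111/8
4. join GNQU+W (d=111/8) ⇒ GNQUW; edges |GNQU|=111/16, |W|=111/16
final tree: (((G:37/8,(N:7/2,Q:17/2):59/8):47/8,U:9/8):111/16,W:111/16)
total length: 359/8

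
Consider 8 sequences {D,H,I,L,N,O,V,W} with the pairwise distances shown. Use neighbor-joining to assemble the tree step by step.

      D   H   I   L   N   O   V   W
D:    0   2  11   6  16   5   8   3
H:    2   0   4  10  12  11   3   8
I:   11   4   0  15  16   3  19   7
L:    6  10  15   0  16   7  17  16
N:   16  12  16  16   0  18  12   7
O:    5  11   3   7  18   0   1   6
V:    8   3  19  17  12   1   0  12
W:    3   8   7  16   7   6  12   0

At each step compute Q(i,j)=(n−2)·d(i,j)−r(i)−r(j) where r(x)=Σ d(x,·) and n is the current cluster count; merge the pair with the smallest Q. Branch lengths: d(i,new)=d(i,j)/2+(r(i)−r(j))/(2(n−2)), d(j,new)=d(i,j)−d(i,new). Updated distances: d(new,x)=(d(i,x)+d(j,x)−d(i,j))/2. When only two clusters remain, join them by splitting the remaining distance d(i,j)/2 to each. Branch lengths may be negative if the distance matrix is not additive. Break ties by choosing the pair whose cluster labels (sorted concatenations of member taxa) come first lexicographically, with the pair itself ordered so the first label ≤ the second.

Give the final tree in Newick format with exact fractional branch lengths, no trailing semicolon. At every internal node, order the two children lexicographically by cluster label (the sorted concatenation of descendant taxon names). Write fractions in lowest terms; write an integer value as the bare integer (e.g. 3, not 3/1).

((((D:0,L:6):31/16,(O:-5/4,V:9/4):61/16):13/16,(H:-1/12,I:49/12):29/16):55/32,(N:67/10,W:3/10):55/32)

step 1: merge (O,V) at d=1, Q=-117; branch lengths O→-5/4, V→9/4; new cluster OV
  updated: d(D,OV)=6, d(H,OV)=13/2, d(I,OV)=21/2, d(L,OV)=23/2, d(N,OV)=29/2, d(OV,W)=17/2
step 2: merge (N,W) at d=7, Q=-96; branch lengths N→67/10, W→3/10; new cluster NW
  updated: d(D,NW)=6, d(H,NW)=13/2, d(I,NW)=8, d(L,NW)=25/2, d(NW,OV)=8
step 3: merge (D,L) at d=6, Q=-62; branch lengths D→0, L→6; new cluster DL
  updated: d(DL,H)=3, d(DL,I)=10, d(DL,NW)=25/4, d(DL,OV)=23/4
step 4: merge (H,I) at d=4, Q=-81/2; branch lengths H→-1/12, I→49/12; new cluster HI
  updated: d(DL,HI)=9/2, d(HI,NW)=21/4, d(HI,OV)=13/2
step 5: merge (DL,OV) at d=23/4, Q=-101/4; branch lengths DL→31/16, OV→61/16; new cluster DLOV
  updated: d(DLOV,HI)=21/8, d(DLOV,NW)=17/4
step 6: merge (DLOV,HI) at d=21/8, Q=-97/8; branch lengths DLOV→13/16, HI→29/16; new cluster DHILOV
  updated: d(DHILOV,NW)=55/16
step 7: merge (DHILOV,NW) at d=55/16; branch lengths DHILOV→55/32, NW→55/32; new cluster DHILNOVW
final tree: ((((D:0,L:6):31/16,(O:-5/4,V:9/4):61/16):13/16,(H:-1/12,I:49/12):29/16):55/32,(N:67/10,W:3/10):55/32)
total length: 477/16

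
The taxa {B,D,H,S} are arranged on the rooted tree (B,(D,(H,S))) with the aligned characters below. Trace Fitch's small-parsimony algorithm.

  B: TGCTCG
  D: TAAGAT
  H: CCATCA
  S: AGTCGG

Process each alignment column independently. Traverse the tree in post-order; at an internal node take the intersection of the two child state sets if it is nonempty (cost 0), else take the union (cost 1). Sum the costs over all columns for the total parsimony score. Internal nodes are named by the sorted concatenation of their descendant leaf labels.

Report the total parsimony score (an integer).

12

HS@0: {C} ∪ {A} = {A,C} (union, +1)
DHS@0: {T} ∪ {A,C} = {A,C,T} (union, +1)
BDHS@0: {T} ∩ {A,C,T} = {T} (intersection, +0)
HS@1: {C} ∪ {G} = {C,G} (union, +1)
DHS@1: {A} ∪ {C,G} = {A,C,G} (union, +1)
BDHS@1: {G} ∩ {A,C,G} = {G} (intersection, +0)
HS@2: {A} ∪ {T} = {A,T} (union, +1)
DHS@2: {A} ∩ {A,T} = {A} (intersection, +0)
BDHS@2: {C} ∪ {A} = {A,C} (union, +1)
HS@3: {T} ∪ {C} = {C,T} (union, +1)
DHS@3: {G} ∪ {C,T} = {C,G,T} (union, +1)
BDHS@3: {T} ∩ {C,G,T} = {T} (intersection, +0)
HS@4: {C} ∪ {G} = {C,G} (union, +1)
DHS@4: {A} ∪ {C,G} = {A,C,G} (union, +1)
BDHS@4: {C} ∩ {A,C,G} = {C} (intersection, +0)
HS@5: {A} ∪ {G} = {A,G} (union, +1)
DHS@5: {T} ∪ {A,G} = {A,G,T} (union, +1)
BDHS@5: {G} ∩ {A,G,T} = {G} (intersection, +0)
per-site changes: [2, 2, 2, 2, 2, 2]; total = 12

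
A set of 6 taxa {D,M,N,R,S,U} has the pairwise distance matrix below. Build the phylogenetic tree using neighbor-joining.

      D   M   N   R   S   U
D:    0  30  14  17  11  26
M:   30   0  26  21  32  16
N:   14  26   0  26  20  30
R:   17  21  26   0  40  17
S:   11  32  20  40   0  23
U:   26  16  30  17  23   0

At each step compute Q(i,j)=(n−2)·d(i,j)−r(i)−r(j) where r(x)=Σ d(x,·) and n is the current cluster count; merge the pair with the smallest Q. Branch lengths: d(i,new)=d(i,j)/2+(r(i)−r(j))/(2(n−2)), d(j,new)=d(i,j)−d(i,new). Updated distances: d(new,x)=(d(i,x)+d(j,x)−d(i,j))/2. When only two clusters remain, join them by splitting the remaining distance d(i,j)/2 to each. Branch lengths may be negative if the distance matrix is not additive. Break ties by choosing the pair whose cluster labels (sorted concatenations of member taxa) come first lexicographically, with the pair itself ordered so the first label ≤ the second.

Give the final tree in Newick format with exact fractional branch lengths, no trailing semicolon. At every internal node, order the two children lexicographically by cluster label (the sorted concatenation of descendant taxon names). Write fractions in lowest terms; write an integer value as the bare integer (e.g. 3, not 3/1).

iteration 1: select D,S (d=11, Q=-180); attach at lengths (2, 9); label the merged cluster DS
  updated: d(DS,M)=51/2, d(DS,N)=23/2, d(DS,R)=23, d(DS,U)=19
iteration 2: select DS,N (d=23/2, Q=-138); attach at lengths (10/3, 49/6); label the merged cluster DNS
  updated: d(DNS,M)=20, d(DNS,R)=75/4, d(DNS,U)=75/4
iteration 3: select DNS,R (d=75/4, Q=-307/4); attach at lengths (153/16, 147/16); label the merged cluster DNRS
  updated: d(DNRS,M)=89/8, d(DNRS,U)=17/2
iteration 4: select DNRS,M (d=89/8, Q=-285/8); attach at lengths (29/16, 149/16); label the merged cluster DMNRS
  updated: d(DMNRS,U)=107/16
iteration 5: select DMNRS,U (d=107/16); attach at lengths (107/32, 107/32); label the merged cluster DMNRSU
final tree: (((((D:2,S:9):10/3,N:49/6):153/16,R:147/16):29/16,M:149/16):107/32,U:107/32)
total length: 945/16

(((((D:2,S:9):10/3,N:49/6):153/16,R:147/16):29/16,M:149/16):107/32,U:107/32)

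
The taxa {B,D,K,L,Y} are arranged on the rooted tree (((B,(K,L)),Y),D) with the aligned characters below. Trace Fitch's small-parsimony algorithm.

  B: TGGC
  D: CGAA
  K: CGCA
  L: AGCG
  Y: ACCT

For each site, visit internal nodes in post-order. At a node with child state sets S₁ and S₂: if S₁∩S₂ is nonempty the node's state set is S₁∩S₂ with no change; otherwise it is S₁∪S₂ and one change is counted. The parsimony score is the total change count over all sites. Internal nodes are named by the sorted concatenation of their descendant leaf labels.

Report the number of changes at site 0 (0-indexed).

site 0, node KL: K={C} ∪ L={A} → {A,C} (+1)
site 0, node BKL: B={T} ∪ KL={A,C} → {A,C,T} (+1)
site 0, node BKLY: BKL={A,C,T} ∩ Y={A} → {A} (+0)
site 0, node BDKLY: BKLY={A} ∪ D={C} → {A,C} (+1)
site 1, node KL: K={G} ∩ L={G} → {G} (+0)
site 1, node BKL: B={G} ∩ KL={G} → {G} (+0)
site 1, node BKLY: BKL={G} ∪ Y={C} → {C,G} (+1)
site 1, node BDKLY: BKLY={C,G} ∩ D={G} → {G} (+0)
site 2, node KL: K={C} ∩ L={C} → {C} (+0)
site 2, node BKL: B={G} ∪ KL={C} → {C,G} (+1)
site 2, node BKLY: BKL={C,G} ∩ Y={C} → {C} (+0)
site 2, node BDKLY: BKLY={C} ∪ D={A} → {A,C} (+1)
site 3, node KL: K={A} ∪ L={G} → {A,G} (+1)
site 3, node BKL: B={C} ∪ KL={A,G} → {A,C,G} (+1)
site 3, node BKLY: BKL={A,C,G} ∪ Y={T} → {A,C,G,T} (+1)
site 3, node BDKLY: BKLY={A,C,G,T} ∩ D={A} → {A} (+0)
per-site changes: [3, 1, 2, 3]; total = 9

3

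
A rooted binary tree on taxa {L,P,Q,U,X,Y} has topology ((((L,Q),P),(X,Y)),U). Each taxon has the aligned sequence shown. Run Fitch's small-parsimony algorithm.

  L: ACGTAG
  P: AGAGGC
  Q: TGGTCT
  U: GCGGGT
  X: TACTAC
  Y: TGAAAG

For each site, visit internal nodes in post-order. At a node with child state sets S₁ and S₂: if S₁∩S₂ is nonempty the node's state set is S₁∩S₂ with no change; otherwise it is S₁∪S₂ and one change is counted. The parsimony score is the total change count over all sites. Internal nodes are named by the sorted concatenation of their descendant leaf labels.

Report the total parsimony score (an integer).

19

LQ@0: {A} ∪ {T} = {A,T} (union, +1)
LPQ@0: {A,T} ∩ {A} = {A} (intersection, +0)
XY@0: {T} ∩ {T} = {T} (intersection, +0)
LPQXY@0: {A} ∪ {T} = {A,T} (union, +1)
LPQUXY@0: {A,T} ∪ {G} = {A,G,T} (union, +1)
LQ@1: {C} ∪ {G} = {C,G} (union, +1)
LPQ@1: {C,G} ∩ {G} = {G} (intersection, +0)
XY@1: {A} ∪ {G} = {A,G} (union, +1)
LPQXY@1: {G} ∩ {A,G} = {G} (intersection, +0)
LPQUXY@1: {G} ∪ {C} = {C,G} (union, +1)
LQ@2: {G} ∩ {G} = {G} (intersection, +0)
LPQ@2: {G} ∪ {A} = {A,G} (union, +1)
XY@2: {C} ∪ {A} = {A,C} (union, +1)
LPQXY@2: {A,G} ∩ {A,C} = {A} (intersection, +0)
LPQUXY@2: {A} ∪ {G} = {A,G} (union, +1)
LQ@3: {T} ∩ {T} = {T} (intersection, +0)
LPQ@3: {T} ∪ {G} = {G,T} (union, +1)
XY@3: {T} ∪ {A} = {A,T} (union, +1)
LPQXY@3: {G,T} ∩ {A,T} = {T} (intersection, +0)
LPQUXY@3: {T} ∪ {G} = {G,T} (union, +1)
LQ@4: {A} ∪ {C} = {A,C} (union, +1)
LPQ@4: {A,C} ∪ {G} = {A,C,G} (union, +1)
XY@4: {A} ∩ {A} = {A} (intersection, +0)
LPQXY@4: {A,C,G} ∩ {A} = {A} (intersection, +0)
LPQUXY@4: {A} ∪ {G} = {A,G} (union, +1)
LQ@5: {G} ∪ {T} = {G,T} (union, +1)
LPQ@5: {G,T} ∪ {C} = {C,G,T} (union, +1)
XY@5: {C} ∪ {G} = {C,G} (union, +1)
LPQXY@5: {C,G,T} ∩ {C,G} = {C,G} (intersection, +0)
LPQUXY@5: {C,G} ∪ {T} = {C,G,T} (union, +1)
per-site changes: [3, 3, 3, 3, 3, 4]; total = 19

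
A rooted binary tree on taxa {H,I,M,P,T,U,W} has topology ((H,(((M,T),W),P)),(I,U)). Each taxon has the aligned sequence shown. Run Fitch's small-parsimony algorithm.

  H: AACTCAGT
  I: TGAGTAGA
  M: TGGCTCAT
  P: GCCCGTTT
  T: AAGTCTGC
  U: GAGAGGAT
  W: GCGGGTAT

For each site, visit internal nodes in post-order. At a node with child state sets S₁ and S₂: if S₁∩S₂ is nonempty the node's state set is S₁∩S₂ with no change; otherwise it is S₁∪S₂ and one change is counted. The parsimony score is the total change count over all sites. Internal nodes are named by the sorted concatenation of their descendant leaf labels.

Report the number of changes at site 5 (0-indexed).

[col 0] MT: children M:{T}, T:{A} ∪→ {A,T}; cost 1
[col 0] MTW: children MT:{A,T}, W:{G} ∪→ {A,G,T}; cost 1
[col 0] MPTW: children MTW:{A,G,T}, P:{G} ∩→ {G}; cost 0
[col 0] HMPTW: children H:{A}, MPTW:{G} ∪→ {A,G}; cost 1
[col 0] IU: children I:{T}, U:{G} ∪→ {G,T}; cost 1
[col 0] HIMPTUW: children HMPTW:{A,G}, IU:{G,T} ∩→ {G}; cost 0
[col 1] MT: children M:{G}, T:{A} ∪→ {A,G}; cost 1
[col 1] MTW: children MT:{A,G}, W:{C} ∪→ {A,C,G}; cost 1
[col 1] MPTW: children MTW:{A,C,G}, P:{C} ∩→ {C}; cost 0
[col 1] HMPTW: children H:{A}, MPTW:{C} ∪→ {A,C}; cost 1
[col 1] IU: children I:{G}, U:{A} ∪→ {A,G}; cost 1
[col 1] HIMPTUW: children HMPTW:{A,C}, IU:{A,G} ∩→ {A}; cost 0
[col 2] MT: children M:{G}, T:{G} ∩→ {G}; cost 0
[col 2] MTW: children MT:{G}, W:{G} ∩→ {G}; cost 0
[col 2] MPTW: children MTW:{G}, P:{C} ∪→ {C,G}; cost 1
[col 2] HMPTW: children H:{C}, MPTW:{C,G} ∩→ {C}; cost 0
[col 2] IU: children I:{A}, U:{G} ∪→ {A,G}; cost 1
[col 2] HIMPTUW: children HMPTW:{C}, IU:{A,G} ∪→ {A,C,G}; cost 1
[col 3] MT: children M:{C}, T:{T} ∪→ {C,T}; cost 1
[col 3] MTW: children MT:{C,T}, W:{G} ∪→ {C,G,T}; cost 1
[col 3] MPTW: children MTW:{C,G,T}, P:{C} ∩→ {C}; cost 0
[col 3] HMPTW: children H:{T}, MPTW:{C} ∪→ {C,T}; cost 1
[col 3] IU: children I:{G}, U:{A} ∪→ {A,G}; cost 1
[col 3] HIMPTUW: children HMPTW:{C,T}, IU:{A,G} ∪→ {A,C,G,T}; cost 1
[col 4] MT: children M:{T}, T:{C} ∪→ {C,T}; cost 1
[col 4] MTW: children MT:{C,T}, W:{G} ∪→ {C,G,T}; cost 1
[col 4] MPTW: children MTW:{C,G,T}, P:{G} ∩→ {G}; cost 0
[col 4] HMPTW: children H:{C}, MPTW:{G} ∪→ {C,G}; cost 1
[col 4] IU: children I:{T}, U:{G} ∪→ {G,T}; cost 1
[col 4] HIMPTUW: children HMPTW:{C,G}, IU:{G,T} ∩→ {G}; cost 0
[col 5] MT: children M:{C}, T:{T} ∪→ {C,T}; cost 1
[col 5] MTW: children MT:{C,T}, W:{T} ∩→ {T}; cost 0
[col 5] MPTW: children MTW:{T}, P:{T} ∩→ {T}; cost 0
[col 5] HMPTW: children H:{A}, MPTW:{T} ∪→ {A,T}; cost 1
[col 5] IU: children I:{A}, U:{G} ∪→ {A,G}; cost 1
[col 5] HIMPTUW: children HMPTW:{A,T}, IU:{A,G} ∩→ {A}; cost 0
[col 6] MT: children M:{A}, T:{G} ∪→ {A,G}; cost 1
[col 6] MTW: children MT:{A,G}, W:{A} ∩→ {A}; cost 0
[col 6] MPTW: children MTW:{A}, P:{T} ∪→ {A,T}; cost 1
[col 6] HMPTW: children H:{G}, MPTW:{A,T} ∪→ {A,G,T}; cost 1
[col 6] IU: children I:{G}, U:{A} ∪→ {A,G}; cost 1
[col 6] HIMPTUW: children HMPTW:{A,G,T}, IU:{A,G} ∩→ {A,G}; cost 0
[col 7] MT: children M:{T}, T:{C} ∪→ {C,T}; cost 1
[col 7] MTW: children MT:{C,T}, W:{T} ∩→ {T}; cost 0
[col 7] MPTW: children MTW:{T}, P:{T} ∩→ {T}; cost 0
[col 7] HMPTW: children H:{T}, MPTW:{T} ∩→ {T}; cost 0
[col 7] IU: children I:{A}, U:{T} ∪→ {A,T}; cost 1
[col 7] HIMPTUW: children HMPTW:{T}, IU:{A,T} ∩→ {T}; cost 0
per-site changes: [4, 4, 3, 5, 4, 3, 4, 2]; total = 29

3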